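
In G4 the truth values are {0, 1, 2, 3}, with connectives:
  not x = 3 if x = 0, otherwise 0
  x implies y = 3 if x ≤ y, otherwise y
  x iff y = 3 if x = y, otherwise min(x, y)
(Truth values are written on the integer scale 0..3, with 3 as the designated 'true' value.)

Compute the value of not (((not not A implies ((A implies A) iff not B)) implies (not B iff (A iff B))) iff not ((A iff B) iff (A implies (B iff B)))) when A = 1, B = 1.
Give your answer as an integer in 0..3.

not A = not 1 = 0
not not A = not 0 = 3
A implies A = 1 implies 1 = 3
not B = not 1 = 0
(A implies A) iff not B = 3 iff 0 = 0
not not A implies ((A implies A) iff not B) = 3 implies 0 = 0
not B = not 1 = 0
A iff B = 1 iff 1 = 3
not B iff (A iff B) = 0 iff 3 = 0
(not not A implies ((A implies A) iff not B)) implies (not B iff (A iff B)) = 0 implies 0 = 3
A iff B = 1 iff 1 = 3
B iff B = 1 iff 1 = 3
A implies (B iff B) = 1 implies 3 = 3
(A iff B) iff (A implies (B iff B)) = 3 iff 3 = 3
not ((A iff B) iff (A implies (B iff B))) = not 3 = 0
((not not A implies ((A implies A) iff not B)) implies (not B iff (A iff B))) iff not ((A iff B) iff (A implies (B iff B))) = 3 iff 0 = 0
not (((not not A implies ((A implies A) iff not B)) implies (not B iff (A iff B))) iff not ((A iff B) iff (A implies (B iff B)))) = not 0 = 3

3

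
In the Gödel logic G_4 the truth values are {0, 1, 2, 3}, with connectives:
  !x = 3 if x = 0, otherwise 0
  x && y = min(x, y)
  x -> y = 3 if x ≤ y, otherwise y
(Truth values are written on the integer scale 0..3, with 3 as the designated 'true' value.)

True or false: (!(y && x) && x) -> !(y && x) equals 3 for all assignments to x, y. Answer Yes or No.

Yes

x = 0, y = 0 ↦ 3
x = 0, y = 1 ↦ 3
x = 0, y = 2 ↦ 3
x = 0, y = 3 ↦ 3
x = 1, y = 0 ↦ 3
x = 1, y = 1 ↦ 3
x = 1, y = 2 ↦ 3
x = 1, y = 3 ↦ 3
x = 2, y = 0 ↦ 3
x = 2, y = 1 ↦ 3
x = 2, y = 2 ↦ 3
x = 2, y = 3 ↦ 3
x = 3, y = 0 ↦ 3
x = 3, y = 1 ↦ 3
x = 3, y = 2 ↦ 3
x = 3, y = 3 ↦ 3
Every assignment gives a value ≥ 3.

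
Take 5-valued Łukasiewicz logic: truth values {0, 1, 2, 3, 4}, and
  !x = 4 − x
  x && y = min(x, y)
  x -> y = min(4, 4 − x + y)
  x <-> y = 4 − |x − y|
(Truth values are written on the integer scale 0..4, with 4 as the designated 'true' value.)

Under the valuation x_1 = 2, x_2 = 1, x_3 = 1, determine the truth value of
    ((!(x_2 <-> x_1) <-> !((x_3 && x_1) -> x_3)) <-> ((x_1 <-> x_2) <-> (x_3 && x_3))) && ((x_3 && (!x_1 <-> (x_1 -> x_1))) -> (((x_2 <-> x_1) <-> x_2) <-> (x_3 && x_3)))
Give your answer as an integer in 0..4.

x_2 <-> x_1 = 1 <-> 2 = 3
!(x_2 <-> x_1) = !3 = 1
x_3 && x_1 = 1 && 2 = 1
(x_3 && x_1) -> x_3 = 1 -> 1 = 4
!((x_3 && x_1) -> x_3) = !4 = 0
!(x_2 <-> x_1) <-> !((x_3 && x_1) -> x_3) = 1 <-> 0 = 3
x_1 <-> x_2 = 2 <-> 1 = 3
x_3 && x_3 = 1 && 1 = 1
(x_1 <-> x_2) <-> (x_3 && x_3) = 3 <-> 1 = 2
(!(x_2 <-> x_1) <-> !((x_3 && x_1) -> x_3)) <-> ((x_1 <-> x_2) <-> (x_3 && x_3)) = 3 <-> 2 = 3
!x_1 = !2 = 2
x_1 -> x_1 = 2 -> 2 = 4
!x_1 <-> (x_1 -> x_1) = 2 <-> 4 = 2
x_3 && (!x_1 <-> (x_1 -> x_1)) = 1 && 2 = 1
x_2 <-> x_1 = 1 <-> 2 = 3
(x_2 <-> x_1) <-> x_2 = 3 <-> 1 = 2
x_3 && x_3 = 1 && 1 = 1
((x_2 <-> x_1) <-> x_2) <-> (x_3 && x_3) = 2 <-> 1 = 3
(x_3 && (!x_1 <-> (x_1 -> x_1))) -> (((x_2 <-> x_1) <-> x_2) <-> (x_3 && x_3)) = 1 -> 3 = 4
((!(x_2 <-> x_1) <-> !((x_3 && x_1) -> x_3)) <-> ((x_1 <-> x_2) <-> (x_3 && x_3))) && ((x_3 && (!x_1 <-> (x_1 -> x_1))) -> (((x_2 <-> x_1) <-> x_2) <-> (x_3 && x_3))) = 3 && 4 = 3

3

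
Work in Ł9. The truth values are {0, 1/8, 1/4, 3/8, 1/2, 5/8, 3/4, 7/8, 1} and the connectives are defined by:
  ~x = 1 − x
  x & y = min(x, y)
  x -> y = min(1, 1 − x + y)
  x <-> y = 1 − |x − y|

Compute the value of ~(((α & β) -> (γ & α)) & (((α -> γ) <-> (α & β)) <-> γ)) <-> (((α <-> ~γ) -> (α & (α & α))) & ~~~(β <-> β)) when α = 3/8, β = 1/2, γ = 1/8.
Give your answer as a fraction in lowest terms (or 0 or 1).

1/2

α & β = 3/8 & 1/2 = 3/8
γ & α = 1/8 & 3/8 = 1/8
(α & β) -> (γ & α) = 3/8 -> 1/8 = 3/4
α -> γ = 3/8 -> 1/8 = 3/4
α & β = 3/8 & 1/2 = 3/8
(α -> γ) <-> (α & β) = 3/4 <-> 3/8 = 5/8
((α -> γ) <-> (α & β)) <-> γ = 5/8 <-> 1/8 = 1/2
((α & β) -> (γ & α)) & (((α -> γ) <-> (α & β)) <-> γ) = 3/4 & 1/2 = 1/2
~(((α & β) -> (γ & α)) & (((α -> γ) <-> (α & β)) <-> γ)) = ~1/2 = 1/2
~γ = ~1/8 = 7/8
α <-> ~γ = 3/8 <-> 7/8 = 1/2
α & α = 3/8 & 3/8 = 3/8
α & (α & α) = 3/8 & 3/8 = 3/8
(α <-> ~γ) -> (α & (α & α)) = 1/2 -> 3/8 = 7/8
β <-> β = 1/2 <-> 1/2 = 1
~(β <-> β) = ~1 = 0
~~(β <-> β) = ~0 = 1
~~~(β <-> β) = ~1 = 0
((α <-> ~γ) -> (α & (α & α))) & ~~~(β <-> β) = 7/8 & 0 = 0
~(((α & β) -> (γ & α)) & (((α -> γ) <-> (α & β)) <-> γ)) <-> (((α <-> ~γ) -> (α & (α & α))) & ~~~(β <-> β)) = 1/2 <-> 0 = 1/2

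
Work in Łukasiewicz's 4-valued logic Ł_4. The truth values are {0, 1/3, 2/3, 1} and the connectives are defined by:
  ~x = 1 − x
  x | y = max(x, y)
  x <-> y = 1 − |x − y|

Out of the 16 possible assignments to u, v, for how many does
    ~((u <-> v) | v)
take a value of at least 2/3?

u = 0, v = 0 ↦ 0  <
u = 0, v = 1/3 ↦ 1/3  <
u = 0, v = 2/3 ↦ 1/3  <
u = 0, v = 1 ↦ 0  <
u = 1/3, v = 0 ↦ 1/3  <
u = 1/3, v = 1/3 ↦ 0  <
u = 1/3, v = 2/3 ↦ 1/3  <
u = 1/3, v = 1 ↦ 0  <
u = 2/3, v = 0 ↦ 2/3  ≥
u = 2/3, v = 1/3 ↦ 1/3  <
u = 2/3, v = 2/3 ↦ 0  <
u = 2/3, v = 1 ↦ 0  <
u = 1, v = 0 ↦ 1  ≥
u = 1, v = 1/3 ↦ 2/3  ≥
u = 1, v = 2/3 ↦ 1/3  <
u = 1, v = 1 ↦ 0  <
So 3 of the 16 assignments meet the threshold.

3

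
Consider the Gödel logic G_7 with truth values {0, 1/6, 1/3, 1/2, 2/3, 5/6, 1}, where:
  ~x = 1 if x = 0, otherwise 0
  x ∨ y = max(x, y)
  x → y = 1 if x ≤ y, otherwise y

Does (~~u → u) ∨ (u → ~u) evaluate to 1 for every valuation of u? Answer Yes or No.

Counterexample: take u = 1/6.
~u = ~1/6 = 0
~~u = ~0 = 1
~~u → u = 1 → 1/6 = 1/6
~u = ~1/6 = 0
u → ~u = 1/6 → 0 = 0
(~~u → u) ∨ (u → ~u) = 1/6 ∨ 0 = 1/6
This gives 1/6 ≠ 1.

No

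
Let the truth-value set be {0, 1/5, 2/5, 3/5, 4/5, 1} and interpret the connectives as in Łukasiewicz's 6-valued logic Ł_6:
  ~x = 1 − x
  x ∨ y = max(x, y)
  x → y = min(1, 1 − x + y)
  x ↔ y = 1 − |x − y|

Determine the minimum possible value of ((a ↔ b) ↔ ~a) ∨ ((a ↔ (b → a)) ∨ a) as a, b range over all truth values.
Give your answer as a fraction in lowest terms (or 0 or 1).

Take a = 0, b = 2/5:
a ↔ b = 0 ↔ 2/5 = 3/5
~a = ~0 = 1
(a ↔ b) ↔ ~a = 3/5 ↔ 1 = 3/5
b → a = 2/5 → 0 = 3/5
a ↔ (b → a) = 0 ↔ 3/5 = 2/5
(a ↔ (b → a)) ∨ a = 2/5 ∨ 0 = 2/5
((a ↔ b) ↔ ~a) ∨ ((a ↔ (b → a)) ∨ a) = 3/5 ∨ 2/5 = 3/5
No assignment yields a value below 3/5, so this is the minimum.

3/5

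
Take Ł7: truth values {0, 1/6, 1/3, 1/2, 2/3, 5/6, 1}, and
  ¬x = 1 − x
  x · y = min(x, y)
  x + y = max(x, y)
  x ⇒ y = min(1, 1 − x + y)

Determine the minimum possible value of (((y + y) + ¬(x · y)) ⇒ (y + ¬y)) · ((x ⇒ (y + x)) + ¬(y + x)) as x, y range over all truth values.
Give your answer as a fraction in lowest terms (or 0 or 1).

1/2

Take x = 0, y = 1/2:
y + y = 1/2 + 1/2 = 1/2
x · y = 0 · 1/2 = 0
¬(x · y) = ¬0 = 1
(y + y) + ¬(x · y) = 1/2 + 1 = 1
¬y = ¬1/2 = 1/2
y + ¬y = 1/2 + 1/2 = 1/2
((y + y) + ¬(x · y)) ⇒ (y + ¬y) = 1 ⇒ 1/2 = 1/2
y + x = 1/2 + 0 = 1/2
x ⇒ (y + x) = 0 ⇒ 1/2 = 1
y + x = 1/2 + 0 = 1/2
¬(y + x) = ¬1/2 = 1/2
(x ⇒ (y + x)) + ¬(y + x) = 1 + 1/2 = 1
(((y + y) + ¬(x · y)) ⇒ (y + ¬y)) · ((x ⇒ (y + x)) + ¬(y + x)) = 1/2 · 1 = 1/2
No assignment yields a value below 1/2, so this is the minimum.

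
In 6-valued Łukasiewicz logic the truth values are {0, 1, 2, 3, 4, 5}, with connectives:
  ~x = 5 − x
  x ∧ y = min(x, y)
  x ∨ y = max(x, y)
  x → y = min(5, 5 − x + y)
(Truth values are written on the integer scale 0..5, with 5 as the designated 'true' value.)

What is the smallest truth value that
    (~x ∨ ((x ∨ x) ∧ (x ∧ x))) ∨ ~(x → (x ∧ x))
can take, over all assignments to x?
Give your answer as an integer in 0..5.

Take x = 2:
~x = ~2 = 3
x ∨ x = 2 ∨ 2 = 2
x ∧ x = 2 ∧ 2 = 2
(x ∨ x) ∧ (x ∧ x) = 2 ∧ 2 = 2
~x ∨ ((x ∨ x) ∧ (x ∧ x)) = 3 ∨ 2 = 3
x ∧ x = 2 ∧ 2 = 2
x → (x ∧ x) = 2 → 2 = 5
~(x → (x ∧ x)) = ~5 = 0
(~x ∨ ((x ∨ x) ∧ (x ∧ x))) ∨ ~(x → (x ∧ x)) = 3 ∨ 0 = 3
No assignment yields a value below 3, so this is the minimum.

3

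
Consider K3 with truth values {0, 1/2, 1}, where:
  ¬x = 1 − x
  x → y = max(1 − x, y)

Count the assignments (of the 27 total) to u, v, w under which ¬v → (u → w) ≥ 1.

19

value 1: 19 assignments (counts)
value 1/2: 7 assignments
value 0: 1 assignment
So 19 of the 27 assignments meet the threshold.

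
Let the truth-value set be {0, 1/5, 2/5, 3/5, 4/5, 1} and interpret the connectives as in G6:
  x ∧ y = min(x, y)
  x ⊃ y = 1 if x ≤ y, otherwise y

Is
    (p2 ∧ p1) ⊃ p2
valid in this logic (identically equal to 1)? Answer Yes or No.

At p1 = 2/5, p2 = 2/5, for instance:
p2 ∧ p1 = 2/5 ∧ 2/5 = 2/5
(p2 ∧ p1) ⊃ p2 = 2/5 ⊃ 2/5 = 1
and checking the remaining 35 assignments likewise gives ≥ 1 in every case.

Yes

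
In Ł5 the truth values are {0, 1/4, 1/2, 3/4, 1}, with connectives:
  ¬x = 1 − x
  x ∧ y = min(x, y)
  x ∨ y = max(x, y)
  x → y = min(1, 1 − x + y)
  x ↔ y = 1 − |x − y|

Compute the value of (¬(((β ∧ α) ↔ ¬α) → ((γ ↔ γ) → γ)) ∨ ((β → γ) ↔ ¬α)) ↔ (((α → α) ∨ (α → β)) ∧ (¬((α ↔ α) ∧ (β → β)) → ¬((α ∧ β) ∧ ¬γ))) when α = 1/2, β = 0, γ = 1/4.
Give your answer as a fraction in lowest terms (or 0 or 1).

1/2

β ∧ α = 0 ∧ 1/2 = 0
¬α = ¬1/2 = 1/2
(β ∧ α) ↔ ¬α = 0 ↔ 1/2 = 1/2
γ ↔ γ = 1/4 ↔ 1/4 = 1
(γ ↔ γ) → γ = 1 → 1/4 = 1/4
((β ∧ α) ↔ ¬α) → ((γ ↔ γ) → γ) = 1/2 → 1/4 = 3/4
¬(((β ∧ α) ↔ ¬α) → ((γ ↔ γ) → γ)) = ¬3/4 = 1/4
β → γ = 0 → 1/4 = 1
¬α = ¬1/2 = 1/2
(β → γ) ↔ ¬α = 1 ↔ 1/2 = 1/2
¬(((β ∧ α) ↔ ¬α) → ((γ ↔ γ) → γ)) ∨ ((β → γ) ↔ ¬α) = 1/4 ∨ 1/2 = 1/2
α → α = 1/2 → 1/2 = 1
α → β = 1/2 → 0 = 1/2
(α → α) ∨ (α → β) = 1 ∨ 1/2 = 1
α ↔ α = 1/2 ↔ 1/2 = 1
β → β = 0 → 0 = 1
(α ↔ α) ∧ (β → β) = 1 ∧ 1 = 1
¬((α ↔ α) ∧ (β → β)) = ¬1 = 0
α ∧ β = 1/2 ∧ 0 = 0
¬γ = ¬1/4 = 3/4
(α ∧ β) ∧ ¬γ = 0 ∧ 3/4 = 0
¬((α ∧ β) ∧ ¬γ) = ¬0 = 1
¬((α ↔ α) ∧ (β → β)) → ¬((α ∧ β) ∧ ¬γ) = 0 → 1 = 1
((α → α) ∨ (α → β)) ∧ (¬((α ↔ α) ∧ (β → β)) → ¬((α ∧ β) ∧ ¬γ)) = 1 ∧ 1 = 1
(¬(((β ∧ α) ↔ ¬α) → ((γ ↔ γ) → γ)) ∨ ((β → γ) ↔ ¬α)) ↔ (((α → α) ∨ (α → β)) ∧ (¬((α ↔ α) ∧ (β → β)) → ¬((α ∧ β) ∧ ¬γ))) = 1/2 ↔ 1 = 1/2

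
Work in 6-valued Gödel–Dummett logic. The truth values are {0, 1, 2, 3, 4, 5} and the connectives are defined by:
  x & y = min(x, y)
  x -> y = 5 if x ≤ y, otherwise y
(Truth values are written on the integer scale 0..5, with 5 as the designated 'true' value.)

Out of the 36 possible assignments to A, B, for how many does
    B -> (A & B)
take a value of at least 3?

value 5: 21 assignments (counts)
value 4: 1 assignment (counts)
value 3: 2 assignments (counts)
value 2: 3 assignments
value 1: 4 assignments
value 0: 5 assignments
So 24 of the 36 assignments meet the threshold.

24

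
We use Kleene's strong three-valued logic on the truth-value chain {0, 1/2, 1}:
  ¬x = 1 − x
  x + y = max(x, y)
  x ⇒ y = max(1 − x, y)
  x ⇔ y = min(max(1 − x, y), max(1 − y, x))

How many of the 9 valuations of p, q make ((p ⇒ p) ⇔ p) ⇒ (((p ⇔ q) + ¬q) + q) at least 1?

p = 0, q = 0 ↦ 1  ≥
p = 0, q = 1/2 ↦ 1  ≥
p = 0, q = 1 ↦ 1  ≥
p = 1/2, q = 0 ↦ 1  ≥
p = 1/2, q = 1/2 ↦ 1/2  <
p = 1/2, q = 1 ↦ 1  ≥
p = 1, q = 0 ↦ 1  ≥
p = 1, q = 1/2 ↦ 1/2  <
p = 1, q = 1 ↦ 1  ≥
So 7 of the 9 assignments meet the threshold.

7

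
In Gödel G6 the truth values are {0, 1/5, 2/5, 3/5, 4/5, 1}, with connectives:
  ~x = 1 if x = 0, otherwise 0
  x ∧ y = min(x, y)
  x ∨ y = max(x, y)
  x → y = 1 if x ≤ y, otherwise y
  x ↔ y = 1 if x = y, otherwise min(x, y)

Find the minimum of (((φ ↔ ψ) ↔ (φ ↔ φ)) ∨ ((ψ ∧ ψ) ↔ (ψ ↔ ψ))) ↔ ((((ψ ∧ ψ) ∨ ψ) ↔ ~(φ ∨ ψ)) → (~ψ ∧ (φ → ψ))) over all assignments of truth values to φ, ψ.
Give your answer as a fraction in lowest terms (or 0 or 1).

Take φ = 0, ψ = 1/5:
φ ↔ ψ = 0 ↔ 1/5 = 0
φ ↔ φ = 0 ↔ 0 = 1
(φ ↔ ψ) ↔ (φ ↔ φ) = 0 ↔ 1 = 0
ψ ∧ ψ = 1/5 ∧ 1/5 = 1/5
ψ ↔ ψ = 1/5 ↔ 1/5 = 1
(ψ ∧ ψ) ↔ (ψ ↔ ψ) = 1/5 ↔ 1 = 1/5
((φ ↔ ψ) ↔ (φ ↔ φ)) ∨ ((ψ ∧ ψ) ↔ (ψ ↔ ψ)) = 0 ∨ 1/5 = 1/5
ψ ∧ ψ = 1/5 ∧ 1/5 = 1/5
(ψ ∧ ψ) ∨ ψ = 1/5 ∨ 1/5 = 1/5
φ ∨ ψ = 0 ∨ 1/5 = 1/5
~(φ ∨ ψ) = ~1/5 = 0
((ψ ∧ ψ) ∨ ψ) ↔ ~(φ ∨ ψ) = 1/5 ↔ 0 = 0
~ψ = ~1/5 = 0
φ → ψ = 0 → 1/5 = 1
~ψ ∧ (φ → ψ) = 0 ∧ 1 = 0
(((ψ ∧ ψ) ∨ ψ) ↔ ~(φ ∨ ψ)) → (~ψ ∧ (φ → ψ)) = 0 → 0 = 1
(((φ ↔ ψ) ↔ (φ ↔ φ)) ∨ ((ψ ∧ ψ) ↔ (ψ ↔ ψ))) ↔ ((((ψ ∧ ψ) ∨ ψ) ↔ ~(φ ∨ ψ)) → (~ψ ∧ (φ → ψ))) = 1/5 ↔ 1 = 1/5
No assignment yields a value below 1/5, so this is the minimum.

1/5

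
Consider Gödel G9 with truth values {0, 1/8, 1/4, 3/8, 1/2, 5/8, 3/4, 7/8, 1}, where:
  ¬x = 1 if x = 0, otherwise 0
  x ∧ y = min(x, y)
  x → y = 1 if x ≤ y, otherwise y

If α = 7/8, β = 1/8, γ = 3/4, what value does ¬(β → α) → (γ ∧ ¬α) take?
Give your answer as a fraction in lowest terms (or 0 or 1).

β → α = 1/8 → 7/8 = 1
¬(β → α) = ¬1 = 0
¬α = ¬7/8 = 0
γ ∧ ¬α = 3/4 ∧ 0 = 0
¬(β → α) → (γ ∧ ¬α) = 0 → 0 = 1

1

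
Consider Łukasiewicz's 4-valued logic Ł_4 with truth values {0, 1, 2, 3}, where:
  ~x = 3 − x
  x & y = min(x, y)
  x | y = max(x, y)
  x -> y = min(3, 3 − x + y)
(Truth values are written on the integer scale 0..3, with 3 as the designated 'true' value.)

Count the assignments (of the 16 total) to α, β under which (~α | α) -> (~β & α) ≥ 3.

3

α = 0, β = 0 ↦ 0  <
α = 0, β = 1 ↦ 0  <
α = 0, β = 2 ↦ 0  <
α = 0, β = 3 ↦ 0  <
α = 1, β = 0 ↦ 2  <
α = 1, β = 1 ↦ 2  <
α = 1, β = 2 ↦ 2  <
α = 1, β = 3 ↦ 1  <
α = 2, β = 0 ↦ 3  ≥
α = 2, β = 1 ↦ 3  ≥
α = 2, β = 2 ↦ 2  <
α = 2, β = 3 ↦ 1  <
α = 3, β = 0 ↦ 3  ≥
α = 3, β = 1 ↦ 2  <
α = 3, β = 2 ↦ 1  <
α = 3, β = 3 ↦ 0  <
So 3 of the 16 assignments meet the threshold.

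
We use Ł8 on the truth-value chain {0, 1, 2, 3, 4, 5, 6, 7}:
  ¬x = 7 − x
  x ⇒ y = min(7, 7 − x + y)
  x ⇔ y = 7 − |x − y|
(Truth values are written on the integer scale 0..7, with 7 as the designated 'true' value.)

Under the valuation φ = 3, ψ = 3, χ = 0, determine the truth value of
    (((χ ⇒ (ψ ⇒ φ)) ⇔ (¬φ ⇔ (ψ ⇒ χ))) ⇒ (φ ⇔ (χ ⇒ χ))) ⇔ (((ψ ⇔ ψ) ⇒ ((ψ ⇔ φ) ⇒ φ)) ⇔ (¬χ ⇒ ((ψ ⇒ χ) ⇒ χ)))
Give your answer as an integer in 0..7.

3

ψ ⇒ φ = 3 ⇒ 3 = 7
χ ⇒ (ψ ⇒ φ) = 0 ⇒ 7 = 7
¬φ = ¬3 = 4
ψ ⇒ χ = 3 ⇒ 0 = 4
¬φ ⇔ (ψ ⇒ χ) = 4 ⇔ 4 = 7
(χ ⇒ (ψ ⇒ φ)) ⇔ (¬φ ⇔ (ψ ⇒ χ)) = 7 ⇔ 7 = 7
χ ⇒ χ = 0 ⇒ 0 = 7
φ ⇔ (χ ⇒ χ) = 3 ⇔ 7 = 3
((χ ⇒ (ψ ⇒ φ)) ⇔ (¬φ ⇔ (ψ ⇒ χ))) ⇒ (φ ⇔ (χ ⇒ χ)) = 7 ⇒ 3 = 3
ψ ⇔ ψ = 3 ⇔ 3 = 7
ψ ⇔ φ = 3 ⇔ 3 = 7
(ψ ⇔ φ) ⇒ φ = 7 ⇒ 3 = 3
(ψ ⇔ ψ) ⇒ ((ψ ⇔ φ) ⇒ φ) = 7 ⇒ 3 = 3
¬χ = ¬0 = 7
ψ ⇒ χ = 3 ⇒ 0 = 4
(ψ ⇒ χ) ⇒ χ = 4 ⇒ 0 = 3
¬χ ⇒ ((ψ ⇒ χ) ⇒ χ) = 7 ⇒ 3 = 3
((ψ ⇔ ψ) ⇒ ((ψ ⇔ φ) ⇒ φ)) ⇔ (¬χ ⇒ ((ψ ⇒ χ) ⇒ χ)) = 3 ⇔ 3 = 7
(((χ ⇒ (ψ ⇒ φ)) ⇔ (¬φ ⇔ (ψ ⇒ χ))) ⇒ (φ ⇔ (χ ⇒ χ))) ⇔ (((ψ ⇔ ψ) ⇒ ((ψ ⇔ φ) ⇒ φ)) ⇔ (¬χ ⇒ ((ψ ⇒ χ) ⇒ χ))) = 3 ⇔ 7 = 3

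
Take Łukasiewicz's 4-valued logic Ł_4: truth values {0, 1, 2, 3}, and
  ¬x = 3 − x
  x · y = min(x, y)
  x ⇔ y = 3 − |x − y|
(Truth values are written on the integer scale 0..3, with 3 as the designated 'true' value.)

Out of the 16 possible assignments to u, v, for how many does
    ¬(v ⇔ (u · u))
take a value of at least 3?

2

u = 0, v = 0 ↦ 0  <
u = 0, v = 1 ↦ 1  <
u = 0, v = 2 ↦ 2  <
u = 0, v = 3 ↦ 3  ≥
u = 1, v = 0 ↦ 1  <
u = 1, v = 1 ↦ 0  <
u = 1, v = 2 ↦ 1  <
u = 1, v = 3 ↦ 2  <
u = 2, v = 0 ↦ 2  <
u = 2, v = 1 ↦ 1  <
u = 2, v = 2 ↦ 0  <
u = 2, v = 3 ↦ 1  <
u = 3, v = 0 ↦ 3  ≥
u = 3, v = 1 ↦ 2  <
u = 3, v = 2 ↦ 1  <
u = 3, v = 3 ↦ 0  <
So 2 of the 16 assignments meet the threshold.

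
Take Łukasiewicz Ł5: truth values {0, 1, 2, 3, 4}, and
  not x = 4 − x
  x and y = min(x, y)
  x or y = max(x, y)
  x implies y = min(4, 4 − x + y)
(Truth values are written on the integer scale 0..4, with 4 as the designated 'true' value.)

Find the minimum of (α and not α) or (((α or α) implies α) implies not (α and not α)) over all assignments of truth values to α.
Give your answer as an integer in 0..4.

Take α = 2:
not α = not 2 = 2
α and not α = 2 and 2 = 2
α or α = 2 or 2 = 2
(α or α) implies α = 2 implies 2 = 4
not α = not 2 = 2
α and not α = 2 and 2 = 2
not (α and not α) = not 2 = 2
((α or α) implies α) implies not (α and not α) = 4 implies 2 = 2
(α and not α) or (((α or α) implies α) implies not (α and not α)) = 2 or 2 = 2
No assignment yields a value below 2, so this is the minimum.

2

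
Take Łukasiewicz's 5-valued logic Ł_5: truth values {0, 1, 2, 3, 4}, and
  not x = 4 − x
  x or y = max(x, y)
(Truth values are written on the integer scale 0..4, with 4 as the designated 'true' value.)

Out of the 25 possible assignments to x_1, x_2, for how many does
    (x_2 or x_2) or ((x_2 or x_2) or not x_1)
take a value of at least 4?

value 4: 9 assignments (counts)
value 3: 7 assignments
value 2: 5 assignments
value 1: 3 assignments
value 0: 1 assignment
So 9 of the 25 assignments meet the threshold.

9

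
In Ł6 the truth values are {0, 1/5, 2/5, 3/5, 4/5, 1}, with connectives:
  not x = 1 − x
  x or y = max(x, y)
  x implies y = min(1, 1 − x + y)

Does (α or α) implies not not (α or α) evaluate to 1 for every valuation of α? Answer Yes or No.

Yes

α = 0 ↦ 1
α = 1/5 ↦ 1
α = 2/5 ↦ 1
α = 3/5 ↦ 1
α = 4/5 ↦ 1
α = 1 ↦ 1
Every assignment gives a value ≥ 1.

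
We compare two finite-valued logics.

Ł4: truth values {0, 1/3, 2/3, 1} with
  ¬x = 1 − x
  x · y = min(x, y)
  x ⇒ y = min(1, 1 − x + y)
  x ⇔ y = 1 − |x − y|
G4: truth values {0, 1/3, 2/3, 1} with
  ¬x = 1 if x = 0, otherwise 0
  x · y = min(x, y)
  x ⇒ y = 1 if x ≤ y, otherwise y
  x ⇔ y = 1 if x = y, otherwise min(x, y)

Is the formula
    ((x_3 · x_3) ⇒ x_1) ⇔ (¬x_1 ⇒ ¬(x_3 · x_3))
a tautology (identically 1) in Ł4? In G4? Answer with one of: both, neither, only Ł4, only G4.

only Ł4

In Ł4: every assignment gives 1 — tautology.
In G4: at x_1 = 1/3, x_3 = 2/3 the value is 1/3 — not a tautology.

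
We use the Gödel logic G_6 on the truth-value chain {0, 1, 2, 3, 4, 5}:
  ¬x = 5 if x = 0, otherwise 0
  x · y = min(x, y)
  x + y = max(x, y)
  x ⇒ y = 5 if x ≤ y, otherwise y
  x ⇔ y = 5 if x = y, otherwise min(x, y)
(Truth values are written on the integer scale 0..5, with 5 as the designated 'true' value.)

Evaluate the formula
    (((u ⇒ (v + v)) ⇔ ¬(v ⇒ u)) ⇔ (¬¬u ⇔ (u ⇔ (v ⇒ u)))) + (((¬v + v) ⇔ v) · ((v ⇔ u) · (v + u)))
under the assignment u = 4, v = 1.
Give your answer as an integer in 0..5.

1

v + v = 1 + 1 = 1
u ⇒ (v + v) = 4 ⇒ 1 = 1
v ⇒ u = 1 ⇒ 4 = 5
¬(v ⇒ u) = ¬5 = 0
(u ⇒ (v + v)) ⇔ ¬(v ⇒ u) = 1 ⇔ 0 = 0
¬u = ¬4 = 0
¬¬u = ¬0 = 5
v ⇒ u = 1 ⇒ 4 = 5
u ⇔ (v ⇒ u) = 4 ⇔ 5 = 4
¬¬u ⇔ (u ⇔ (v ⇒ u)) = 5 ⇔ 4 = 4
((u ⇒ (v + v)) ⇔ ¬(v ⇒ u)) ⇔ (¬¬u ⇔ (u ⇔ (v ⇒ u))) = 0 ⇔ 4 = 0
¬v = ¬1 = 0
¬v + v = 0 + 1 = 1
(¬v + v) ⇔ v = 1 ⇔ 1 = 5
v ⇔ u = 1 ⇔ 4 = 1
v + u = 1 + 4 = 4
(v ⇔ u) · (v + u) = 1 · 4 = 1
((¬v + v) ⇔ v) · ((v ⇔ u) · (v + u)) = 5 · 1 = 1
(((u ⇒ (v + v)) ⇔ ¬(v ⇒ u)) ⇔ (¬¬u ⇔ (u ⇔ (v ⇒ u)))) + (((¬v + v) ⇔ v) · ((v ⇔ u) · (v + u))) = 0 + 1 = 1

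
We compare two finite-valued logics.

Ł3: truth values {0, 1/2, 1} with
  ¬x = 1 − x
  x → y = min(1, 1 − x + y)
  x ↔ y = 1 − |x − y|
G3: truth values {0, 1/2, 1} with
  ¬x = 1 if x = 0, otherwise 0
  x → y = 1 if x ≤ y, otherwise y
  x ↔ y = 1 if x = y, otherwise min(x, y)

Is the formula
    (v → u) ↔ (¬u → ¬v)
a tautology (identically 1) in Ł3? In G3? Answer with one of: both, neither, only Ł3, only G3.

only Ł3

In Ł3: every assignment gives 1 — tautology.
In G3: at u = 1/2, v = 1 the value is 1/2 — not a tautology.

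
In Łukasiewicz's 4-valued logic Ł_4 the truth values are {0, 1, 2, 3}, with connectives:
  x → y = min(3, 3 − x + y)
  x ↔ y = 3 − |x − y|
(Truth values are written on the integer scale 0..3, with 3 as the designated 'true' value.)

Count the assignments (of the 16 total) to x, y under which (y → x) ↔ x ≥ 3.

x = 0, y = 0 ↦ 0  <
x = 0, y = 1 ↦ 1  <
x = 0, y = 2 ↦ 2  <
x = 0, y = 3 ↦ 3  ≥
x = 1, y = 0 ↦ 1  <
x = 1, y = 1 ↦ 1  <
x = 1, y = 2 ↦ 2  <
x = 1, y = 3 ↦ 3  ≥
x = 2, y = 0 ↦ 2  <
x = 2, y = 1 ↦ 2  <
x = 2, y = 2 ↦ 2  <
x = 2, y = 3 ↦ 3  ≥
x = 3, y = 0 ↦ 3  ≥
x = 3, y = 1 ↦ 3  ≥
x = 3, y = 2 ↦ 3  ≥
x = 3, y = 3 ↦ 3  ≥
So 7 of the 16 assignments meet the threshold.

7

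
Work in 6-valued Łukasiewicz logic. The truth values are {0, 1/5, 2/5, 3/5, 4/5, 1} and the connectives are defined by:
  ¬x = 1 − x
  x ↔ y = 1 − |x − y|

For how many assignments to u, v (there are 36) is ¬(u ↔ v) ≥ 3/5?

value 1: 2 assignments (counts)
value 4/5: 4 assignments (counts)
value 3/5: 6 assignments (counts)
value 2/5: 8 assignments
value 1/5: 10 assignments
value 0: 6 assignments
So 12 of the 36 assignments meet the threshold.

12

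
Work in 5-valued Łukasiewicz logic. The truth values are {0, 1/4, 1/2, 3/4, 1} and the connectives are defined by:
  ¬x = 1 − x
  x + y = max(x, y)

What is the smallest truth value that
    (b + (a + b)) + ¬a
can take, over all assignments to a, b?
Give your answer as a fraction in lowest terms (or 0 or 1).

1/2

Take a = 1/2, b = 0:
a + b = 1/2 + 0 = 1/2
b + (a + b) = 0 + 1/2 = 1/2
¬a = ¬1/2 = 1/2
(b + (a + b)) + ¬a = 1/2 + 1/2 = 1/2
No assignment yields a value below 1/2, so this is the minimum.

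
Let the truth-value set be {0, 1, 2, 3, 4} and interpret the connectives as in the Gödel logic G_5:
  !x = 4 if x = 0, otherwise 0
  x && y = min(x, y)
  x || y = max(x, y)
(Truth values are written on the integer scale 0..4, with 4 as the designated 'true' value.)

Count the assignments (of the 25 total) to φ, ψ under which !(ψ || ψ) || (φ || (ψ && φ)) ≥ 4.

value 4: 9 assignments (counts)
value 3: 4 assignments
value 2: 4 assignments
value 1: 4 assignments
value 0: 4 assignments
So 9 of the 25 assignments meet the threshold.

9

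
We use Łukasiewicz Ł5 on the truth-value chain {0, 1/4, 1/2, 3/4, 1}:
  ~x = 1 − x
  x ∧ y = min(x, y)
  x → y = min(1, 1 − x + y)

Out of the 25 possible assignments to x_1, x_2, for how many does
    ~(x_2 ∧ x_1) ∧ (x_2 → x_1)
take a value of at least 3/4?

11

value 1: 5 assignments (counts)
value 3/4: 6 assignments (counts)
value 1/2: 7 assignments
value 1/4: 5 assignments
value 0: 2 assignments
So 11 of the 25 assignments meet the threshold.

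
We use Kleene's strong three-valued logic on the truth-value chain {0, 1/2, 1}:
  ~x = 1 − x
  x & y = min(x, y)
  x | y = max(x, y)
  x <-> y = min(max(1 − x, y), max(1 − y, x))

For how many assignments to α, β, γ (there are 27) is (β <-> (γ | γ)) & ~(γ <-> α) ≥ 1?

value 1: 2 assignments (counts)
value 1/2: 15 assignments
value 0: 10 assignments
So 2 of the 27 assignments meet the threshold.

2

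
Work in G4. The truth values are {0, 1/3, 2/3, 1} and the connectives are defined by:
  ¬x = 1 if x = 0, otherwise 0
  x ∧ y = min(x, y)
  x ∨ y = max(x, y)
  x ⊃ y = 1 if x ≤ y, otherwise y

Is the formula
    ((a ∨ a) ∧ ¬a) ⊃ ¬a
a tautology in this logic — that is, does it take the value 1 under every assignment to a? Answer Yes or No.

Yes

a = 0 ↦ 1
a = 1/3 ↦ 1
a = 2/3 ↦ 1
a = 1 ↦ 1
Every assignment gives a value ≥ 1.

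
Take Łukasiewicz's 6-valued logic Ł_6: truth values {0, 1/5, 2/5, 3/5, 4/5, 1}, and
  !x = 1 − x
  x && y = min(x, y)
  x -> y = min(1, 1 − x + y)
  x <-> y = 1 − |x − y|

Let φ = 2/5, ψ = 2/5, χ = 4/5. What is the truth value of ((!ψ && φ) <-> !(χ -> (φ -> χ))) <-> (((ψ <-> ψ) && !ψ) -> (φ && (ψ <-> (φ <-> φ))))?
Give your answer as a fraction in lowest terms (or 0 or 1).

4/5

!ψ = !2/5 = 3/5
!ψ && φ = 3/5 && 2/5 = 2/5
φ -> χ = 2/5 -> 4/5 = 1
χ -> (φ -> χ) = 4/5 -> 1 = 1
!(χ -> (φ -> χ)) = !1 = 0
(!ψ && φ) <-> !(χ -> (φ -> χ)) = 2/5 <-> 0 = 3/5
ψ <-> ψ = 2/5 <-> 2/5 = 1
!ψ = !2/5 = 3/5
(ψ <-> ψ) && !ψ = 1 && 3/5 = 3/5
φ <-> φ = 2/5 <-> 2/5 = 1
ψ <-> (φ <-> φ) = 2/5 <-> 1 = 2/5
φ && (ψ <-> (φ <-> φ)) = 2/5 && 2/5 = 2/5
((ψ <-> ψ) && !ψ) -> (φ && (ψ <-> (φ <-> φ))) = 3/5 -> 2/5 = 4/5
((!ψ && φ) <-> !(χ -> (φ -> χ))) <-> (((ψ <-> ψ) && !ψ) -> (φ && (ψ <-> (φ <-> φ)))) = 3/5 <-> 4/5 = 4/5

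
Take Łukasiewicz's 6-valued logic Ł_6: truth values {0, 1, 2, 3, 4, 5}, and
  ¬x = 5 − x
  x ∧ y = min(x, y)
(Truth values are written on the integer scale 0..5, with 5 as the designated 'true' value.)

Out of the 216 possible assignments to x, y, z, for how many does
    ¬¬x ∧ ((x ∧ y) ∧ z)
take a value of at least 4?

value 5: 1 assignment (counts)
value 4: 7 assignments (counts)
value 3: 19 assignments
value 2: 37 assignments
value 1: 61 assignments
value 0: 91 assignments
So 8 of the 216 assignments meet the threshold.

8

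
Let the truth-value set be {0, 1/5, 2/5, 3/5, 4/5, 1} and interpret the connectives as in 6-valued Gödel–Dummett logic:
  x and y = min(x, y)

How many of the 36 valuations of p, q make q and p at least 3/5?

9

value 1: 1 assignment (counts)
value 4/5: 3 assignments (counts)
value 3/5: 5 assignments (counts)
value 2/5: 7 assignments
value 1/5: 9 assignments
value 0: 11 assignments
So 9 of the 36 assignments meet the threshold.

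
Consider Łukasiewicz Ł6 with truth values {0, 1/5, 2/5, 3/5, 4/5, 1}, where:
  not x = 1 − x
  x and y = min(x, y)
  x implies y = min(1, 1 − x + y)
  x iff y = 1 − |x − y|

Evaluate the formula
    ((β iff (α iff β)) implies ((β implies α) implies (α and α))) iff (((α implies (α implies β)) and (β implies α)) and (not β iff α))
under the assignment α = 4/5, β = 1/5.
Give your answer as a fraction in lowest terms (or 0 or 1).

3/5

α iff β = 4/5 iff 1/5 = 2/5
β iff (α iff β) = 1/5 iff 2/5 = 4/5
β implies α = 1/5 implies 4/5 = 1
α and α = 4/5 and 4/5 = 4/5
(β implies α) implies (α and α) = 1 implies 4/5 = 4/5
(β iff (α iff β)) implies ((β implies α) implies (α and α)) = 4/5 implies 4/5 = 1
α implies β = 4/5 implies 1/5 = 2/5
α implies (α implies β) = 4/5 implies 2/5 = 3/5
β implies α = 1/5 implies 4/5 = 1
(α implies (α implies β)) and (β implies α) = 3/5 and 1 = 3/5
not β = not 1/5 = 4/5
not β iff α = 4/5 iff 4/5 = 1
((α implies (α implies β)) and (β implies α)) and (not β iff α) = 3/5 and 1 = 3/5
((β iff (α iff β)) implies ((β implies α) implies (α and α))) iff (((α implies (α implies β)) and (β implies α)) and (not β iff α)) = 1 iff 3/5 = 3/5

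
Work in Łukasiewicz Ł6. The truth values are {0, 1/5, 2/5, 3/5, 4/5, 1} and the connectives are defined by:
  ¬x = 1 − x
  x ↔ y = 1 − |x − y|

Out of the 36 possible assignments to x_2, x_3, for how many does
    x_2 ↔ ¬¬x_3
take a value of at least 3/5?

24

value 1: 6 assignments (counts)
value 4/5: 10 assignments (counts)
value 3/5: 8 assignments (counts)
value 2/5: 6 assignments
value 1/5: 4 assignments
value 0: 2 assignments
So 24 of the 36 assignments meet the threshold.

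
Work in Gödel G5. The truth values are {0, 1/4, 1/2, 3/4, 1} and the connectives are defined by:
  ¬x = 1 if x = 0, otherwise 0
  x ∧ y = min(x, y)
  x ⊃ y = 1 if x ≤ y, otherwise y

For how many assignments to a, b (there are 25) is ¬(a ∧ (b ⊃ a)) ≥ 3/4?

value 1: 5 assignments (counts)
value 0: 20 assignments
So 5 of the 25 assignments meet the threshold.

5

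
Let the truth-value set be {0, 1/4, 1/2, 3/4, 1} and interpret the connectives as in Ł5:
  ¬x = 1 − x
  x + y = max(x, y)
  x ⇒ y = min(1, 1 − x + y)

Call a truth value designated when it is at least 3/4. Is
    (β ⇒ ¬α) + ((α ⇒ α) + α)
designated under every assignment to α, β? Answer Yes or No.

At α = 1, β = 3/4, for instance:
¬α = ¬1 = 0
β ⇒ ¬α = 3/4 ⇒ 0 = 1/4
α ⇒ α = 1 ⇒ 1 = 1
(α ⇒ α) + α = 1 + 1 = 1
(β ⇒ ¬α) + ((α ⇒ α) + α) = 1/4 + 1 = 1
and checking the remaining 24 assignments likewise gives ≥ 3/4 in every case.

Yes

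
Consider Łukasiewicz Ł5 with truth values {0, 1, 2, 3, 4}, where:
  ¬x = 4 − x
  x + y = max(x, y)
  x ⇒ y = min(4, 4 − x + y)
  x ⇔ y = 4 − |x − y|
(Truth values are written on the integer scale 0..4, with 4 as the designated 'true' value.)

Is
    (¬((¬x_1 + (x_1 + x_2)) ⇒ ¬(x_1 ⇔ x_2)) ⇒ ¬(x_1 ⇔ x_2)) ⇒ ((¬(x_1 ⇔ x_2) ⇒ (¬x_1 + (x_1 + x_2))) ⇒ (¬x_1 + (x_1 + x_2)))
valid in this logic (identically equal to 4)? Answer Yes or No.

Counterexample: take x_1 = 1, x_2 = 3.
¬x_1 = ¬1 = 3
x_1 + x_2 = 1 + 3 = 3
¬x_1 + (x_1 + x_2) = 3 + 3 = 3
x_1 ⇔ x_2 = 1 ⇔ 3 = 2
¬(x_1 ⇔ x_2) = ¬2 = 2
(¬x_1 + (x_1 + x_2)) ⇒ ¬(x_1 ⇔ x_2) = 3 ⇒ 2 = 3
¬((¬x_1 + (x_1 + x_2)) ⇒ ¬(x_1 ⇔ x_2)) = ¬3 = 1
¬((¬x_1 + (x_1 + x_2)) ⇒ ¬(x_1 ⇔ x_2)) ⇒ ¬(x_1 ⇔ x_2) = 1 ⇒ 2 = 4
x_1 ⇔ x_2 = 1 ⇔ 3 = 2
¬(x_1 ⇔ x_2) = ¬2 = 2
¬x_1 = ¬1 = 3
x_1 + x_2 = 1 + 3 = 3
¬x_1 + (x_1 + x_2) = 3 + 3 = 3
¬(x_1 ⇔ x_2) ⇒ (¬x_1 + (x_1 + x_2)) = 2 ⇒ 3 = 4
¬x_1 = ¬1 = 3
x_1 + x_2 = 1 + 3 = 3
¬x_1 + (x_1 + x_2) = 3 + 3 = 3
(¬(x_1 ⇔ x_2) ⇒ (¬x_1 + (x_1 + x_2))) ⇒ (¬x_1 + (x_1 + x_2)) = 4 ⇒ 3 = 3
(¬((¬x_1 + (x_1 + x_2)) ⇒ ¬(x_1 ⇔ x_2)) ⇒ ¬(x_1 ⇔ x_2)) ⇒ ((¬(x_1 ⇔ x_2) ⇒ (¬x_1 + (x_1 + x_2))) ⇒ (¬x_1 + (x_1 + x_2))) = 4 ⇒ 3 = 3
This gives 3 ≠ 4.

No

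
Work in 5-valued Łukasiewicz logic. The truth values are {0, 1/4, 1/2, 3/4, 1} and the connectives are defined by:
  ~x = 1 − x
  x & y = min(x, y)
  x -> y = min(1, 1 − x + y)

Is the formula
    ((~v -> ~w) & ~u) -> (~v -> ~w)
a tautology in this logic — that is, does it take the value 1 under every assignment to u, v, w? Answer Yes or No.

Yes

At u = 1/2, v = 1/4, w = 1, for instance:
~v = ~1/4 = 3/4
~w = ~1 = 0
~v -> ~w = 3/4 -> 0 = 1/4
~u = ~1/2 = 1/2
(~v -> ~w) & ~u = 1/4 & 1/2 = 1/4
((~v -> ~w) & ~u) -> (~v -> ~w) = 1/4 -> 1/4 = 1
and checking the remaining 124 assignments likewise gives ≥ 1 in every case.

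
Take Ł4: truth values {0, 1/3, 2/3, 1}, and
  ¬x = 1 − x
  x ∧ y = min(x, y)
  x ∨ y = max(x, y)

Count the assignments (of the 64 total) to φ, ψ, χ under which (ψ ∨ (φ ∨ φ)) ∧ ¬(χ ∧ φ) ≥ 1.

10

value 1: 10 assignments (counts)
value 2/3: 22 assignments
value 1/3: 24 assignments
value 0: 8 assignments
So 10 of the 64 assignments meet the threshold.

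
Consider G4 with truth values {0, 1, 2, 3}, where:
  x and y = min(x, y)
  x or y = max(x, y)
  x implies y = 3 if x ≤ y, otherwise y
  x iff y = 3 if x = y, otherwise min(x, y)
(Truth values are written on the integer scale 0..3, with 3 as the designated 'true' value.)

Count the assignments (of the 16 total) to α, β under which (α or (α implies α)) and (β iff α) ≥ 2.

α = 0, β = 0 ↦ 3  ≥
α = 0, β = 1 ↦ 0  <
α = 0, β = 2 ↦ 0  <
α = 0, β = 3 ↦ 0  <
α = 1, β = 0 ↦ 0  <
α = 1, β = 1 ↦ 3  ≥
α = 1, β = 2 ↦ 1  <
α = 1, β = 3 ↦ 1  <
α = 2, β = 0 ↦ 0  <
α = 2, β = 1 ↦ 1  <
α = 2, β = 2 ↦ 3  ≥
α = 2, β = 3 ↦ 2  ≥
α = 3, β = 0 ↦ 0  <
α = 3, β = 1 ↦ 1  <
α = 3, β = 2 ↦ 2  ≥
α = 3, β = 3 ↦ 3  ≥
So 6 of the 16 assignments meet the threshold.

6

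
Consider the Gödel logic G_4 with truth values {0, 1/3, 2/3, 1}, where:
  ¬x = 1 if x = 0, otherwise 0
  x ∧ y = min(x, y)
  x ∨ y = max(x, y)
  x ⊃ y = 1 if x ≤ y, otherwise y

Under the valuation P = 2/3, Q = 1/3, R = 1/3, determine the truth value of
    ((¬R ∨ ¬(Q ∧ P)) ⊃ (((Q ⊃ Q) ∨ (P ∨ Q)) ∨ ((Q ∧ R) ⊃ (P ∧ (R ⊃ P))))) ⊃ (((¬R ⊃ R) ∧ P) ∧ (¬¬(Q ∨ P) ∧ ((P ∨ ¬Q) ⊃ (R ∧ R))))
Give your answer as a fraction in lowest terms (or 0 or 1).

¬R = ¬1/3 = 0
Q ∧ P = 1/3 ∧ 2/3 = 1/3
¬(Q ∧ P) = ¬1/3 = 0
¬R ∨ ¬(Q ∧ P) = 0 ∨ 0 = 0
Q ⊃ Q = 1/3 ⊃ 1/3 = 1
P ∨ Q = 2/3 ∨ 1/3 = 2/3
(Q ⊃ Q) ∨ (P ∨ Q) = 1 ∨ 2/3 = 1
Q ∧ R = 1/3 ∧ 1/3 = 1/3
R ⊃ P = 1/3 ⊃ 2/3 = 1
P ∧ (R ⊃ P) = 2/3 ∧ 1 = 2/3
(Q ∧ R) ⊃ (P ∧ (R ⊃ P)) = 1/3 ⊃ 2/3 = 1
((Q ⊃ Q) ∨ (P ∨ Q)) ∨ ((Q ∧ R) ⊃ (P ∧ (R ⊃ P))) = 1 ∨ 1 = 1
(¬R ∨ ¬(Q ∧ P)) ⊃ (((Q ⊃ Q) ∨ (P ∨ Q)) ∨ ((Q ∧ R) ⊃ (P ∧ (R ⊃ P)))) = 0 ⊃ 1 = 1
¬R = ¬1/3 = 0
¬R ⊃ R = 0 ⊃ 1/3 = 1
(¬R ⊃ R) ∧ P = 1 ∧ 2/3 = 2/3
Q ∨ P = 1/3 ∨ 2/3 = 2/3
¬(Q ∨ P) = ¬2/3 = 0
¬¬(Q ∨ P) = ¬0 = 1
¬Q = ¬1/3 = 0
P ∨ ¬Q = 2/3 ∨ 0 = 2/3
R ∧ R = 1/3 ∧ 1/3 = 1/3
(P ∨ ¬Q) ⊃ (R ∧ R) = 2/3 ⊃ 1/3 = 1/3
¬¬(Q ∨ P) ∧ ((P ∨ ¬Q) ⊃ (R ∧ R)) = 1 ∧ 1/3 = 1/3
((¬R ⊃ R) ∧ P) ∧ (¬¬(Q ∨ P) ∧ ((P ∨ ¬Q) ⊃ (R ∧ R))) = 2/3 ∧ 1/3 = 1/3
((¬R ∨ ¬(Q ∧ P)) ⊃ (((Q ⊃ Q) ∨ (P ∨ Q)) ∨ ((Q ∧ R) ⊃ (P ∧ (R ⊃ P))))) ⊃ (((¬R ⊃ R) ∧ P) ∧ (¬¬(Q ∨ P) ∧ ((P ∨ ¬Q) ⊃ (R ∧ R)))) = 1 ⊃ 1/3 = 1/3

1/3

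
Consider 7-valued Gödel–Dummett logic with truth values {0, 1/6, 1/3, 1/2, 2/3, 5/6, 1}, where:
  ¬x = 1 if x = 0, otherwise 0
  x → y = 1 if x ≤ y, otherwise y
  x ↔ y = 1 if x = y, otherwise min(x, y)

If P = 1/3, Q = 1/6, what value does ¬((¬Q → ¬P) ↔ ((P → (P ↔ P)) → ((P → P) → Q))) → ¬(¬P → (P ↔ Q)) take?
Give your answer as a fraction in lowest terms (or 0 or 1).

¬Q = ¬1/6 = 0
¬P = ¬1/3 = 0
¬Q → ¬P = 0 → 0 = 1
P ↔ P = 1/3 ↔ 1/3 = 1
P → (P ↔ P) = 1/3 → 1 = 1
P → P = 1/3 → 1/3 = 1
(P → P) → Q = 1 → 1/6 = 1/6
(P → (P ↔ P)) → ((P → P) → Q) = 1 → 1/6 = 1/6
(¬Q → ¬P) ↔ ((P → (P ↔ P)) → ((P → P) → Q)) = 1 ↔ 1/6 = 1/6
¬((¬Q → ¬P) ↔ ((P → (P ↔ P)) → ((P → P) → Q))) = ¬1/6 = 0
¬P = ¬1/3 = 0
P ↔ Q = 1/3 ↔ 1/6 = 1/6
¬P → (P ↔ Q) = 0 → 1/6 = 1
¬(¬P → (P ↔ Q)) = ¬1 = 0
¬((¬Q → ¬P) ↔ ((P → (P ↔ P)) → ((P → P) → Q))) → ¬(¬P → (P ↔ Q)) = 0 → 0 = 1

1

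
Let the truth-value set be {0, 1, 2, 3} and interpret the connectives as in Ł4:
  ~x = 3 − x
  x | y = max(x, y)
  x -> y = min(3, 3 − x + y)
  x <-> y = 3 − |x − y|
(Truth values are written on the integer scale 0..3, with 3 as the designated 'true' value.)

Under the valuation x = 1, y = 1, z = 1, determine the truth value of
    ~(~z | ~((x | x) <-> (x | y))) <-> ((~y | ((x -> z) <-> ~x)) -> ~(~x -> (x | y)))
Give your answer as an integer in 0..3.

2

~z = ~1 = 2
x | x = 1 | 1 = 1
x | y = 1 | 1 = 1
(x | x) <-> (x | y) = 1 <-> 1 = 3
~((x | x) <-> (x | y)) = ~3 = 0
~z | ~((x | x) <-> (x | y)) = 2 | 0 = 2
~(~z | ~((x | x) <-> (x | y))) = ~2 = 1
~y = ~1 = 2
x -> z = 1 -> 1 = 3
~x = ~1 = 2
(x -> z) <-> ~x = 3 <-> 2 = 2
~y | ((x -> z) <-> ~x) = 2 | 2 = 2
~x = ~1 = 2
x | y = 1 | 1 = 1
~x -> (x | y) = 2 -> 1 = 2
~(~x -> (x | y)) = ~2 = 1
(~y | ((x -> z) <-> ~x)) -> ~(~x -> (x | y)) = 2 -> 1 = 2
~(~z | ~((x | x) <-> (x | y))) <-> ((~y | ((x -> z) <-> ~x)) -> ~(~x -> (x | y))) = 1 <-> 2 = 2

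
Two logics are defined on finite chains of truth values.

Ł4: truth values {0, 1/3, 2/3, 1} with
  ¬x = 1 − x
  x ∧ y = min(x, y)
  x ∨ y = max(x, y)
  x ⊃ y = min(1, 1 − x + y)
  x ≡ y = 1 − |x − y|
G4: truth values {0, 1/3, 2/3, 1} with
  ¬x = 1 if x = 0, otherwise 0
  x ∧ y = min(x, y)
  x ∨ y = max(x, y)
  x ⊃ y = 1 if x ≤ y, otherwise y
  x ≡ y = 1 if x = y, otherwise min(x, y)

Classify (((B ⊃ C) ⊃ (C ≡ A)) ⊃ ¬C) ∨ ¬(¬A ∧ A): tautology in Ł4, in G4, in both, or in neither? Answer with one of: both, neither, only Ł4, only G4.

In Ł4: at A = 1/3, B = 0, C = 1/3 the value is 2/3 — not a tautology.
In G4: every assignment gives 1 — tautology.

only G4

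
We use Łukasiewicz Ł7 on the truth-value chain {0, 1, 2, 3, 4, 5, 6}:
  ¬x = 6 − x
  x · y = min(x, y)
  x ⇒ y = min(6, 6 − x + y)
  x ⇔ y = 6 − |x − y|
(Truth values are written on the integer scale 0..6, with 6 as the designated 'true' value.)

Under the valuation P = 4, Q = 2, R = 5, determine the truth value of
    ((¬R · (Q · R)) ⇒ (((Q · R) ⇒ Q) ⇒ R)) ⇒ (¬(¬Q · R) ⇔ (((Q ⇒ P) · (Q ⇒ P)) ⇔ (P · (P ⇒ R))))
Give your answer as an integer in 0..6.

4

¬R = ¬5 = 1
Q · R = 2 · 5 = 2
¬R · (Q · R) = 1 · 2 = 1
Q · R = 2 · 5 = 2
(Q · R) ⇒ Q = 2 ⇒ 2 = 6
((Q · R) ⇒ Q) ⇒ R = 6 ⇒ 5 = 5
(¬R · (Q · R)) ⇒ (((Q · R) ⇒ Q) ⇒ R) = 1 ⇒ 5 = 6
¬Q = ¬2 = 4
¬Q · R = 4 · 5 = 4
¬(¬Q · R) = ¬4 = 2
Q ⇒ P = 2 ⇒ 4 = 6
Q ⇒ P = 2 ⇒ 4 = 6
(Q ⇒ P) · (Q ⇒ P) = 6 · 6 = 6
P ⇒ R = 4 ⇒ 5 = 6
P · (P ⇒ R) = 4 · 6 = 4
((Q ⇒ P) · (Q ⇒ P)) ⇔ (P · (P ⇒ R)) = 6 ⇔ 4 = 4
¬(¬Q · R) ⇔ (((Q ⇒ P) · (Q ⇒ P)) ⇔ (P · (P ⇒ R))) = 2 ⇔ 4 = 4
((¬R · (Q · R)) ⇒ (((Q · R) ⇒ Q) ⇒ R)) ⇒ (¬(¬Q · R) ⇔ (((Q ⇒ P) · (Q ⇒ P)) ⇔ (P · (P ⇒ R)))) = 6 ⇒ 4 = 4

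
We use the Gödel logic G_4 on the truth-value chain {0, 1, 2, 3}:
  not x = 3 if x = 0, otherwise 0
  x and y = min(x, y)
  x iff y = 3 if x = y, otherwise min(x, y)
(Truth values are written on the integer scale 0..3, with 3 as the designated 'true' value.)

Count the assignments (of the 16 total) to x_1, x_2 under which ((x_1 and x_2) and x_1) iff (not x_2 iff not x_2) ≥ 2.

4

x_1 = 0, x_2 = 0 ↦ 0  <
x_1 = 0, x_2 = 1 ↦ 0  <
x_1 = 0, x_2 = 2 ↦ 0  <
x_1 = 0, x_2 = 3 ↦ 0  <
x_1 = 1, x_2 = 0 ↦ 0  <
x_1 = 1, x_2 = 1 ↦ 1  <
x_1 = 1, x_2 = 2 ↦ 1  <
x_1 = 1, x_2 = 3 ↦ 1  <
x_1 = 2, x_2 = 0 ↦ 0  <
x_1 = 2, x_2 = 1 ↦ 1  <
x_1 = 2, x_2 = 2 ↦ 2  ≥
x_1 = 2, x_2 = 3 ↦ 2  ≥
x_1 = 3, x_2 = 0 ↦ 0  <
x_1 = 3, x_2 = 1 ↦ 1  <
x_1 = 3, x_2 = 2 ↦ 2  ≥
x_1 = 3, x_2 = 3 ↦ 3  ≥
So 4 of the 16 assignments meet the threshold.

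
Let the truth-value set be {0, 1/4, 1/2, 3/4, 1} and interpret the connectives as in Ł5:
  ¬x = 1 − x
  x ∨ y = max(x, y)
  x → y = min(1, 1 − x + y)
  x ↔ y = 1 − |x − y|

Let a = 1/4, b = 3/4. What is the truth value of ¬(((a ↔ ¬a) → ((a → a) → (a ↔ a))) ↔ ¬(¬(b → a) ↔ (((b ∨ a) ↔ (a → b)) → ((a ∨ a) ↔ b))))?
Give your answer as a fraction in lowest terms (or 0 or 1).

¬a = ¬1/4 = 3/4
a ↔ ¬a = 1/4 ↔ 3/4 = 1/2
a → a = 1/4 → 1/4 = 1
a ↔ a = 1/4 ↔ 1/4 = 1
(a → a) → (a ↔ a) = 1 → 1 = 1
(a ↔ ¬a) → ((a → a) → (a ↔ a)) = 1/2 → 1 = 1
b → a = 3/4 → 1/4 = 1/2
¬(b → a) = ¬1/2 = 1/2
b ∨ a = 3/4 ∨ 1/4 = 3/4
a → b = 1/4 → 3/4 = 1
(b ∨ a) ↔ (a → b) = 3/4 ↔ 1 = 3/4
a ∨ a = 1/4 ∨ 1/4 = 1/4
(a ∨ a) ↔ b = 1/4 ↔ 3/4 = 1/2
((b ∨ a) ↔ (a → b)) → ((a ∨ a) ↔ b) = 3/4 → 1/2 = 3/4
¬(b → a) ↔ (((b ∨ a) ↔ (a → b)) → ((a ∨ a) ↔ b)) = 1/2 ↔ 3/4 = 3/4
¬(¬(b → a) ↔ (((b ∨ a) ↔ (a → b)) → ((a ∨ a) ↔ b))) = ¬3/4 = 1/4
((a ↔ ¬a) → ((a → a) → (a ↔ a))) ↔ ¬(¬(b → a) ↔ (((b ∨ a) ↔ (a → b)) → ((a ∨ a) ↔ b))) = 1 ↔ 1/4 = 1/4
¬(((a ↔ ¬a) → ((a → a) → (a ↔ a))) ↔ ¬(¬(b → a) ↔ (((b ∨ a) ↔ (a → b)) → ((a ∨ a) ↔ b)))) = ¬1/4 = 3/4

3/4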